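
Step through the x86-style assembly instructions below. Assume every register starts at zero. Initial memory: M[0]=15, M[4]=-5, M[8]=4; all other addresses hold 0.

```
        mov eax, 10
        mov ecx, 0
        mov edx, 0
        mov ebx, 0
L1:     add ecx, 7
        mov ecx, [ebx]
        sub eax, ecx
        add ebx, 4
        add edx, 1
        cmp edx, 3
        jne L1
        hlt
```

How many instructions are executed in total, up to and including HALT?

26

mov eax, 10 → eax=10
mov ecx, 0 → ecx=0
mov edx, 0 → edx=0
mov ebx, 0 → ebx=0
add ecx, 7 → ecx=0+7=7
mov ecx, [ebx] → ecx=M[0]=15
sub eax, ecx → eax=10-15=-5
add ebx, 4 → ebx=0+4=4
add edx, 1 → edx=0+1=1
cmp edx, 3  (cmp 1,3)
jne L1: taken
add ecx, 7 → ecx=15+7=22
mov ecx, [ebx] → ecx=M[4]=-5
sub eax, ecx → eax=(-5)-(-5)=0
add ebx, 4 → ebx=4+4=8
add edx, 1 → edx=1+1=2
cmp edx, 3  (cmp 2,3)
jne L1: taken
add ecx, 7 → ecx=(-5)+7=2
mov ecx, [ebx] → ecx=M[8]=4
sub eax, ecx → eax=0-4=-4
add ebx, 4 → ebx=8+4=12
add edx, 1 → edx=2+1=3
cmp edx, 3  (cmp 3,3)
jne L1: not taken
halt.
Total executed instructions: 26.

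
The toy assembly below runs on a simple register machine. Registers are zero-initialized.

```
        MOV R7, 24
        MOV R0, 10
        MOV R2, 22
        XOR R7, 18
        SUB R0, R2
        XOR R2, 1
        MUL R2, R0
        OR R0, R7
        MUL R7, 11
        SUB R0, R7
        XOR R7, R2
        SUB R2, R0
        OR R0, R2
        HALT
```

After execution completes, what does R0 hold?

-36

MOV R7, 24 → R7=24
MOV R0, 10 → R0=10
MOV R2, 22 → R2=22
XOR R7, 18 → R7=24^18=10
SUB R0, R2 → R0=10-22=-12
XOR R2, 1 → R2=22^1=23
MUL R2, R0 → R2=23*(-12)=-276
OR R0, R7 → R0=(-12)|10=-2
MUL R7, 11 → R7=10*11=110
SUB R0, R7 → R0=(-2)-110=-112
XOR R7, R2 → R7=110^(-276)=-382
SUB R2, R0 → R2=(-276)-(-112)=-164
OR R0, R2 → R0=(-112)|(-164)=-36
halt.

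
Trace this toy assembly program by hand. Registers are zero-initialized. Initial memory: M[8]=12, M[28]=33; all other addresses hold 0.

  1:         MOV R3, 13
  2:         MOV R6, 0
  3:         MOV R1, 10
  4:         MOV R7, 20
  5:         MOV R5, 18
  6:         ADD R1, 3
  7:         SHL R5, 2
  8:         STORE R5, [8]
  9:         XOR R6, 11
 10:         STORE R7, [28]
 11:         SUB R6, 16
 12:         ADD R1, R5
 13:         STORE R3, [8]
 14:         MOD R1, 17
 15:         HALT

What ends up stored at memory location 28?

20

after MOV R3, 13: R3=13
after MOV R6, 0: R6=0
after MOV R1, 10: R1=10
after MOV R7, 20: R7=20
after MOV R5, 18: R5=18
after ADD R1, 3: R1=10+3=13
after SHL R5, 2: R5=18<<2=72
STORE R5, [8] → M[8]=72
after XOR R6, 11: R6=0^11=11
STORE R7, [28] → M[28]=20
after SUB R6, 16: R6=11-16=-5
after ADD R1, R5: R1=13+72=85
STORE R3, [8] → M[8]=13
after MOD R1, 17: R1=85%17=0
halt.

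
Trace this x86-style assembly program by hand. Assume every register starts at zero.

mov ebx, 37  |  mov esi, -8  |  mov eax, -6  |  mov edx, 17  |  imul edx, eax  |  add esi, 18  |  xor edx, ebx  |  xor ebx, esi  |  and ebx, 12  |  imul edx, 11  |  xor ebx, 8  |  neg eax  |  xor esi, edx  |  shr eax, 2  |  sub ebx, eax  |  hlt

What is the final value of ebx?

after mov ebx, 37: ebx=37
after mov esi, -8: esi=-8
after mov eax, -6: eax=-6
after mov edx, 17: edx=17
after imul edx, eax: edx=17*(-6)=-102
after add esi, 18: esi=(-8)+18=10
after xor edx, ebx: edx=(-102)^37=-65
after xor ebx, esi: ebx=37^10=47
after and ebx, 12: ebx=47&12=12
after imul edx, 11: edx=(-65)*11=-715
after xor ebx, 8: ebx=12^8=4
after neg eax: eax=-(-6)=6
after xor esi, edx: esi=10^(-715)=-705
after shr eax, 2: eax=6>>2=1
after sub ebx, eax: ebx=4-1=3
halt.

3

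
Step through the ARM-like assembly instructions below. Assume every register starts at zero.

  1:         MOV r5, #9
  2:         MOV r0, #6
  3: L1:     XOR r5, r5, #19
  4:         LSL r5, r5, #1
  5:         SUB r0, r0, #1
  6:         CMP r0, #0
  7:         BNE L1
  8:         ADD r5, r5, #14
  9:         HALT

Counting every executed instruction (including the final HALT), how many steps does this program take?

34

MOV r5, #9 → r5=9
MOV r0, #6 → r0=6
XOR r5, r5, #19 → r5=9^19=26
LSL r5, r5, #1 → r5=26<<1=52
SUB r0, r0, #1 → r0=6-1=5
CMP r0, #0  (cmp 5,0)
BNE L1: taken
XOR r5, r5, #19 → r5=52^19=39
LSL r5, r5, #1 → r5=39<<1=78
SUB r0, r0, #1 → r0=5-1=4
CMP r0, #0  (cmp 4,0)
BNE L1: taken
XOR r5, r5, #19 → r5=78^19=93
LSL r5, r5, #1 → r5=93<<1=186
SUB r0, r0, #1 → r0=4-1=3
CMP r0, #0  (cmp 3,0)
BNE L1: taken
XOR r5, r5, #19 → r5=186^19=169
LSL r5, r5, #1 → r5=169<<1=338
SUB r0, r0, #1 → r0=3-1=2
CMP r0, #0  (cmp 2,0)
BNE L1: taken
XOR r5, r5, #19 → r5=338^19=321
LSL r5, r5, #1 → r5=321<<1=642
SUB r0, r0, #1 → r0=2-1=1
CMP r0, #0  (cmp 1,0)
BNE L1: taken
XOR r5, r5, #19 → r5=642^19=657
LSL r5, r5, #1 → r5=657<<1=1314
SUB r0, r0, #1 → r0=1-1=0
CMP r0, #0  (cmp 0,0)
BNE L1: not taken
ADD r5, r5, #14 → r5=1314+14=1328
halt.
Total executed instructions: 34.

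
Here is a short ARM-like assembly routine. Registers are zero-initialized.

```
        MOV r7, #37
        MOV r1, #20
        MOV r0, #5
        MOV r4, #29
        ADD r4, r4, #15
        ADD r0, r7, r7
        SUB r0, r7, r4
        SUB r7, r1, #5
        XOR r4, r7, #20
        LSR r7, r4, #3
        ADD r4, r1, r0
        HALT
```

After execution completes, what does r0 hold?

-7

MOV r7, #37 → r7=37
MOV r1, #20 → r1=20
MOV r0, #5 → r0=5
MOV r4, #29 → r4=29
ADD r4, r4, #15 → r4=29+15=44
ADD r0, r7, r7 → r0=37+37=74
SUB r0, r7, r4 → r0=37-44=-7
SUB r7, r1, #5 → r7=20-5=15
XOR r4, r7, #20 → r4=15^20=27
LSR r7, r4, #3 → r7=27>>3=3
ADD r4, r1, r0 → r4=20+(-7)=13
halt.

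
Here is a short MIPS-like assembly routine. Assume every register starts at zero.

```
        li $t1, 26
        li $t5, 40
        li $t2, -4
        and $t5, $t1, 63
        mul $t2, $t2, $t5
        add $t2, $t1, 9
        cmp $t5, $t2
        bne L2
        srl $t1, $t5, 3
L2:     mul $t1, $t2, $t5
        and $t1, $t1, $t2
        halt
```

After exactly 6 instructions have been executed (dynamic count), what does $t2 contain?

after li $t1, 26: $t1=26
after li $t5, 40: $t5=40
after li $t2, -4: $t2=-4
after and $t5, $t1, 63: $t5=26&63=26
after mul $t2, $t2, $t5: $t2=(-4)*26=-104
after add $t2, $t1, 9: $t2=26+9=35
After step 6: $t2 = 35.

35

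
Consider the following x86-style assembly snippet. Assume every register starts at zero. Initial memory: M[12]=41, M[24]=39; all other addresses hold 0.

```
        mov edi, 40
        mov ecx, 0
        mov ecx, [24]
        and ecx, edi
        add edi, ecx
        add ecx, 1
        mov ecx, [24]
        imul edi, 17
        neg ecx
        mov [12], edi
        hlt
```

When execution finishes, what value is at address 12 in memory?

1224

after mov edi, 40: edi=40
after mov ecx, 0: ecx=0
after mov ecx, [24]: ecx=M[24]=39
after and ecx, edi: ecx=39&40=32
after add edi, ecx: edi=40+32=72
after add ecx, 1: ecx=32+1=33
after mov ecx, [24]: ecx=M[24]=39
after imul edi, 17: edi=72*17=1224
after neg ecx: ecx=-(39)=-39
mov [12], edi → M[12]=1224
halt.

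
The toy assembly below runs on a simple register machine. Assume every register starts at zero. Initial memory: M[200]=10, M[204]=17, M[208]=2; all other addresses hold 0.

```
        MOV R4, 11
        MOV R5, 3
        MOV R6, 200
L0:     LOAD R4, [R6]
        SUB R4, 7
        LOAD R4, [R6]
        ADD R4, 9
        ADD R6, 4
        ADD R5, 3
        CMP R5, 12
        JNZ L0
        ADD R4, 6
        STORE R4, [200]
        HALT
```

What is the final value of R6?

212

after MOV R4, 11: R4=11
after MOV R5, 3: R5=3
after MOV R6, 200: R6=200
after LOAD R4, [R6]: R4=M[200]=10
after SUB R4, 7: R4=10-7=3
after LOAD R4, [R6]: R4=M[200]=10
after ADD R4, 9: R4=10+9=19
after ADD R6, 4: R6=200+4=204
after ADD R5, 3: R5=3+3=6
CMP R5, 12  (cmp 6,12)
JNZ L0: taken
after LOAD R4, [R6]: R4=M[204]=17
after SUB R4, 7: R4=17-7=10
after LOAD R4, [R6]: R4=M[204]=17
after ADD R4, 9: R4=17+9=26
after ADD R6, 4: R6=204+4=208
after ADD R5, 3: R5=6+3=9
CMP R5, 12  (cmp 9,12)
JNZ L0: taken
after LOAD R4, [R6]: R4=M[208]=2
after SUB R4, 7: R4=2-7=-5
after LOAD R4, [R6]: R4=M[208]=2
after ADD R4, 9: R4=2+9=11
after ADD R6, 4: R6=208+4=212
after ADD R5, 3: R5=9+3=12
CMP R5, 12  (cmp 12,12)
JNZ L0: not taken
after ADD R4, 6: R4=11+6=17
STORE R4, [200] → M[200]=17
halt.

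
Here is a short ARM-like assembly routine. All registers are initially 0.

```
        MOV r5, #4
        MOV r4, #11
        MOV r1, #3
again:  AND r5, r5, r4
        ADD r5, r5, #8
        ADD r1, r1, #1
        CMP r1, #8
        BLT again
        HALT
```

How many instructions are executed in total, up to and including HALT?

r5=4
r4=11
r1=3
r5=4&11=0
r5=0+8=8
r1=3+1=4
CMP r1, #8  (cmp 4,8)
BLT again: taken
r5=8&11=8
r5=8+8=16
r1=4+1=5
CMP r1, #8  (cmp 5,8)
BLT again: taken
r5=16&11=0
r5=0+8=8
r1=5+1=6
CMP r1, #8  (cmp 6,8)
BLT again: taken
r5=8&11=8
r5=8+8=16
r1=6+1=7
CMP r1, #8  (cmp 7,8)
BLT again: taken
r5=16&11=0
r5=0+8=8
r1=7+1=8
CMP r1, #8  (cmp 8,8)
BLT again: not taken
halt.
Total executed instructions: 29.

29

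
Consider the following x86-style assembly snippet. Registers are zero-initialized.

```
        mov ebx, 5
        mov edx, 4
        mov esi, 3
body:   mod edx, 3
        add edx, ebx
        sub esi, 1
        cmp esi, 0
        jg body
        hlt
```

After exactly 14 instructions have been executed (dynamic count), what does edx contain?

mov ebx, 5 → ebx=5
mov edx, 4 → edx=4
mov esi, 3 → esi=3
mod edx, 3 → edx=4%3=1
add edx, ebx → edx=1+5=6
sub esi, 1 → esi=3-1=2
cmp esi, 0  (cmp 2,0)
jg body: taken
mod edx, 3 → edx=6%3=0
add edx, ebx → edx=0+5=5
sub esi, 1 → esi=2-1=1
cmp esi, 0  (cmp 1,0)
jg body: taken
mod edx, 3 → edx=5%3=2
After step 14: edx = 2.

2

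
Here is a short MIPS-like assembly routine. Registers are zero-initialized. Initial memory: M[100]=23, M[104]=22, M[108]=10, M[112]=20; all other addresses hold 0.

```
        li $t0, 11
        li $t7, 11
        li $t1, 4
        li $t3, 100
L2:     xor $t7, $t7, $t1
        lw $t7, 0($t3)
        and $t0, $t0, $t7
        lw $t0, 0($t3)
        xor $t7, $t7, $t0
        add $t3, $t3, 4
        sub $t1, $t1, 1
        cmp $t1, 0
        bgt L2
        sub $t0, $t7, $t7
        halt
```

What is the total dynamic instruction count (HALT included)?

42

after li $t0, 11: $t0=11
after li $t7, 11: $t7=11
after li $t1, 4: $t1=4
after li $t3, 100: $t3=100
after xor $t7, $t7, $t1: $t7=11^4=15
after lw $t7, 0($t3): $t7=M[100]=23
after and $t0, $t0, $t7: $t0=11&23=3
after lw $t0, 0($t3): $t0=M[100]=23
after xor $t7, $t7, $t0: $t7=23^23=0
after add $t3, $t3, 4: $t3=100+4=104
after sub $t1, $t1, 1: $t1=4-1=3
cmp $t1, 0  (cmp 3,0)
bgt L2: taken
after xor $t7, $t7, $t1: $t7=0^3=3
after lw $t7, 0($t3): $t7=M[104]=22
after and $t0, $t0, $t7: $t0=23&22=22
after lw $t0, 0($t3): $t0=M[104]=22
after xor $t7, $t7, $t0: $t7=22^22=0
after add $t3, $t3, 4: $t3=104+4=108
after sub $t1, $t1, 1: $t1=3-1=2
cmp $t1, 0  (cmp 2,0)
bgt L2: taken
after xor $t7, $t7, $t1: $t7=0^2=2
after lw $t7, 0($t3): $t7=M[108]=10
after and $t0, $t0, $t7: $t0=22&10=2
after lw $t0, 0($t3): $t0=M[108]=10
after xor $t7, $t7, $t0: $t7=10^10=0
after add $t3, $t3, 4: $t3=108+4=112
after sub $t1, $t1, 1: $t1=2-1=1
cmp $t1, 0  (cmp 1,0)
bgt L2: taken
after xor $t7, $t7, $t1: $t7=0^1=1
after lw $t7, 0($t3): $t7=M[112]=20
after and $t0, $t0, $t7: $t0=10&20=0
after lw $t0, 0($t3): $t0=M[112]=20
after xor $t7, $t7, $t0: $t7=20^20=0
after add $t3, $t3, 4: $t3=112+4=116
after sub $t1, $t1, 1: $t1=1-1=0
cmp $t1, 0  (cmp 0,0)
bgt L2: not taken
after sub $t0, $t7, $t7: $t0=0-0=0
halt.
Total executed instructions: 42.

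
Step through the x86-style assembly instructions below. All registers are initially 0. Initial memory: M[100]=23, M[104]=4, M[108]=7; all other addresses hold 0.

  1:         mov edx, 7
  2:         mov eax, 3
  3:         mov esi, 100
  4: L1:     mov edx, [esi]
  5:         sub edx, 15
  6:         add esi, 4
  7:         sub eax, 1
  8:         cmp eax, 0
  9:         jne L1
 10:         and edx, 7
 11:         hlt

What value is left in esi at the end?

after mov edx, 7: edx=7
after mov eax, 3: eax=3
after mov esi, 100: esi=100
after mov edx, [esi]: edx=M[100]=23
after sub edx, 15: edx=23-15=8
after add esi, 4: esi=100+4=104
after sub eax, 1: eax=3-1=2
cmp eax, 0  (cmp 2,0)
jne L1: taken
after mov edx, [esi]: edx=M[104]=4
after sub edx, 15: edx=4-15=-11
after add esi, 4: esi=104+4=108
after sub eax, 1: eax=2-1=1
cmp eax, 0  (cmp 1,0)
jne L1: taken
after mov edx, [esi]: edx=M[108]=7
after sub edx, 15: edx=7-15=-8
after add esi, 4: esi=108+4=112
after sub eax, 1: eax=1-1=0
cmp eax, 0  (cmp 0,0)
jne L1: not taken
after and edx, 7: edx=(-8)&7=0
halt.

112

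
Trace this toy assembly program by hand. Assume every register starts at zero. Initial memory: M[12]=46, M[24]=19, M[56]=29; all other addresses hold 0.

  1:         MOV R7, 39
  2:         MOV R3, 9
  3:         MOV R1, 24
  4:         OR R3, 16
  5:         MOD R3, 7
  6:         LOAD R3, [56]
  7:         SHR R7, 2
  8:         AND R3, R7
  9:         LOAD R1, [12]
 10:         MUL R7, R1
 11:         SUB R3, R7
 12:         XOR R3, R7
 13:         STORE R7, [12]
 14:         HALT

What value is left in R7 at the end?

after MOV R7, 39: R7=39
after MOV R3, 9: R3=9
after MOV R1, 24: R1=24
after OR R3, 16: R3=9|16=25
after MOD R3, 7: R3=25%7=4
after LOAD R3, [56]: R3=M[56]=29
after SHR R7, 2: R7=39>>2=9
after AND R3, R7: R3=29&9=9
after LOAD R1, [12]: R1=M[12]=46
after MUL R7, R1: R7=9*46=414
after SUB R3, R7: R3=9-414=-405
after XOR R3, R7: R3=(-405)^414=-11
STORE R7, [12] → M[12]=414
halt.

414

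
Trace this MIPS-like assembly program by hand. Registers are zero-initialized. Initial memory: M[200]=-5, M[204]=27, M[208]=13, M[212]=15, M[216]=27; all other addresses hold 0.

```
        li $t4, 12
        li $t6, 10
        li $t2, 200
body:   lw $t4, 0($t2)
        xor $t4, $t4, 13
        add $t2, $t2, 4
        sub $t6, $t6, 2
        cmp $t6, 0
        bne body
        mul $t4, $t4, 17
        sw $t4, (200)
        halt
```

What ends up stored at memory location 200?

374

$t4=12
$t6=10
$t2=200
$t4=M[200]=-5
$t4=(-5)^13=-10
$t2=200+4=204
$t6=10-2=8
cmp $t6, 0  (cmp 8,0)
bne body: taken
$t4=M[204]=27
$t4=27^13=22
$t2=204+4=208
$t6=8-2=6
cmp $t6, 0  (cmp 6,0)
bne body: taken
$t4=M[208]=13
$t4=13^13=0
$t2=208+4=212
$t6=6-2=4
cmp $t6, 0  (cmp 4,0)
bne body: taken
$t4=M[212]=15
$t4=15^13=2
$t2=212+4=216
$t6=4-2=2
cmp $t6, 0  (cmp 2,0)
bne body: taken
$t4=M[216]=27
$t4=27^13=22
$t2=216+4=220
$t6=2-2=0
cmp $t6, 0  (cmp 0,0)
bne body: not taken
$t4=22*17=374
sw $t4, (200) → M[200]=374
halt.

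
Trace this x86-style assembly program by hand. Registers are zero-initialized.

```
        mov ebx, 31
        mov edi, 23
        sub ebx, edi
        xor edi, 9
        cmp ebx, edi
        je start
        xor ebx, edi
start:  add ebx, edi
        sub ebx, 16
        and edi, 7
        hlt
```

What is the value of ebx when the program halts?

ebx=31
edi=23
ebx=31-23=8
edi=23^9=30
cmp ebx, edi  (cmp 8,30)
je start: not taken
ebx=8^30=22
ebx=22+30=52
ebx=52-16=36
edi=30&7=6
halt.

36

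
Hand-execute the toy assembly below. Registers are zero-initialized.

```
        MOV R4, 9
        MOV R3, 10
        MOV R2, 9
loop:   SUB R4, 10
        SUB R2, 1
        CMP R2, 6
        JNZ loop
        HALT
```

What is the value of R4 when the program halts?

-21

after MOV R4, 9: R4=9
after MOV R3, 10: R3=10
after MOV R2, 9: R2=9
after SUB R4, 10: R4=9-10=-1
after SUB R2, 1: R2=9-1=8
CMP R2, 6  (cmp 8,6)
JNZ loop: taken
after SUB R4, 10: R4=(-1)-10=-11
after SUB R2, 1: R2=8-1=7
CMP R2, 6  (cmp 7,6)
JNZ loop: taken
after SUB R4, 10: R4=(-11)-10=-21
after SUB R2, 1: R2=7-1=6
CMP R2, 6  (cmp 6,6)
JNZ loop: not taken
halt.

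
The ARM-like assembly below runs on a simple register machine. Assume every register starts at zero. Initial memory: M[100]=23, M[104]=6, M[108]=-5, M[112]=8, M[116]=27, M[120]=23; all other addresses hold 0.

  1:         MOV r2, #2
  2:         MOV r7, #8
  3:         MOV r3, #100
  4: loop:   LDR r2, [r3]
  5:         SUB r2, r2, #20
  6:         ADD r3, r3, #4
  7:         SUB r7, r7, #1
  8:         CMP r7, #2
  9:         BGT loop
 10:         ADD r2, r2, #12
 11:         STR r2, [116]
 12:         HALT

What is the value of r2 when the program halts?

15

after MOV r2, #2: r2=2
after MOV r7, #8: r7=8
after MOV r3, #100: r3=100
after LDR r2, [r3]: r2=M[100]=23
after SUB r2, r2, #20: r2=23-20=3
after ADD r3, r3, #4: r3=100+4=104
after SUB r7, r7, #1: r7=8-1=7
CMP r7, #2  (cmp 7,2)
BGT loop: taken
after LDR r2, [r3]: r2=M[104]=6
after SUB r2, r2, #20: r2=6-20=-14
after ADD r3, r3, #4: r3=104+4=108
after SUB r7, r7, #1: r7=7-1=6
CMP r7, #2  (cmp 6,2)
BGT loop: taken
after LDR r2, [r3]: r2=M[108]=-5
after SUB r2, r2, #20: r2=(-5)-20=-25
after ADD r3, r3, #4: r3=108+4=112
after SUB r7, r7, #1: r7=6-1=5
CMP r7, #2  (cmp 5,2)
BGT loop: taken
after LDR r2, [r3]: r2=M[112]=8
after SUB r2, r2, #20: r2=8-20=-12
after ADD r3, r3, #4: r3=112+4=116
after SUB r7, r7, #1: r7=5-1=4
CMP r7, #2  (cmp 4,2)
BGT loop: taken
after LDR r2, [r3]: r2=M[116]=27
after SUB r2, r2, #20: r2=27-20=7
after ADD r3, r3, #4: r3=116+4=120
after SUB r7, r7, #1: r7=4-1=3
CMP r7, #2  (cmp 3,2)
BGT loop: taken
after LDR r2, [r3]: r2=M[120]=23
after SUB r2, r2, #20: r2=23-20=3
after ADD r3, r3, #4: r3=120+4=124
after SUB r7, r7, #1: r7=3-1=2
CMP r7, #2  (cmp 2,2)
BGT loop: not taken
after ADD r2, r2, #12: r2=3+12=15
STR r2, [116] → M[116]=15
halt.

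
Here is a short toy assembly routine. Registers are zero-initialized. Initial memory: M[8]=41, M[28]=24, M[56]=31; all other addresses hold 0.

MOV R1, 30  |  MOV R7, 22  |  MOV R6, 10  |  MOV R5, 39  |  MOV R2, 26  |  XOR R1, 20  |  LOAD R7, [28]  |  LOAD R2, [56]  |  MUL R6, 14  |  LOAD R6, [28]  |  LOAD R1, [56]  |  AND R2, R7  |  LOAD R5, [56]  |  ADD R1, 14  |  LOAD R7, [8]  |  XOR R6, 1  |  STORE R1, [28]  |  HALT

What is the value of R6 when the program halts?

after MOV R1, 30: R1=30
after MOV R7, 22: R7=22
after MOV R6, 10: R6=10
after MOV R5, 39: R5=39
after MOV R2, 26: R2=26
after XOR R1, 20: R1=30^20=10
after LOAD R7, [28]: R7=M[28]=24
after LOAD R2, [56]: R2=M[56]=31
after MUL R6, 14: R6=10*14=140
after LOAD R6, [28]: R6=M[28]=24
after LOAD R1, [56]: R1=M[56]=31
after AND R2, R7: R2=31&24=24
after LOAD R5, [56]: R5=M[56]=31
after ADD R1, 14: R1=31+14=45
after LOAD R7, [8]: R7=M[8]=41
after XOR R6, 1: R6=24^1=25
STORE R1, [28] → M[28]=45
halt.

25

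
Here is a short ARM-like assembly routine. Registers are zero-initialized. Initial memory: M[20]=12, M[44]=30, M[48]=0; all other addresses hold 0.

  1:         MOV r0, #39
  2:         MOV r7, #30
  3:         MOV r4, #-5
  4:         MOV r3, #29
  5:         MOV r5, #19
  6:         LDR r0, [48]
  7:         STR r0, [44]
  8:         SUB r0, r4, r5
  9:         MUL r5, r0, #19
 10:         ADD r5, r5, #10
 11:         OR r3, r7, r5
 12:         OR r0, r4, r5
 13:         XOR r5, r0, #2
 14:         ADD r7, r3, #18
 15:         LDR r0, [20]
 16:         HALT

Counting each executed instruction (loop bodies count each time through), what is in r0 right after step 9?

r0=39
r7=30
r4=-5
r3=29
r5=19
r0=M[48]=0
STR r0, [44] → M[44]=0
r0=(-5)-19=-24
r5=(-24)*19=-456
After step 9: r0 = -24.

-24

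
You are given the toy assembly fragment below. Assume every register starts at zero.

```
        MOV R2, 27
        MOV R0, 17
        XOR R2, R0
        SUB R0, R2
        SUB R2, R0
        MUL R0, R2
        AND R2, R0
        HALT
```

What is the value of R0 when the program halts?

21

R2=27
R0=17
R2=27^17=10
R0=17-10=7
R2=10-7=3
R0=7*3=21
R2=3&21=1
halt.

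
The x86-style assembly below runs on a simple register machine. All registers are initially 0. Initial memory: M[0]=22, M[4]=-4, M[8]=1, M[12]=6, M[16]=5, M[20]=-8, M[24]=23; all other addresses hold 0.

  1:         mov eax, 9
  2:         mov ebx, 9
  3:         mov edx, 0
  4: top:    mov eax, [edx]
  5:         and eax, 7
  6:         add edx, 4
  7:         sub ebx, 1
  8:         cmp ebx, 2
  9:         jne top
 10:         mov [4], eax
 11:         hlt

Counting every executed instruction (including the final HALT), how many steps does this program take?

mov eax, 9 → eax=9
mov ebx, 9 → ebx=9
mov edx, 0 → edx=0
mov eax, [edx] → eax=M[0]=22
and eax, 7 → eax=22&7=6
add edx, 4 → edx=0+4=4
sub ebx, 1 → ebx=9-1=8
cmp ebx, 2  (cmp 8,2)
jne top: taken
mov eax, [edx] → eax=M[4]=-4
and eax, 7 → eax=(-4)&7=4
add edx, 4 → edx=4+4=8
sub ebx, 1 → ebx=8-1=7
cmp ebx, 2  (cmp 7,2)
jne top: taken
mov eax, [edx] → eax=M[8]=1
and eax, 7 → eax=1&7=1
add edx, 4 → edx=8+4=12
sub ebx, 1 → ebx=7-1=6
cmp ebx, 2  (cmp 6,2)
jne top: taken
mov eax, [edx] → eax=M[12]=6
and eax, 7 → eax=6&7=6
add edx, 4 → edx=12+4=16
sub ebx, 1 → ebx=6-1=5
cmp ebx, 2  (cmp 5,2)
jne top: taken
mov eax, [edx] → eax=M[16]=5
and eax, 7 → eax=5&7=5
add edx, 4 → edx=16+4=20
sub ebx, 1 → ebx=5-1=4
cmp ebx, 2  (cmp 4,2)
jne top: taken
mov eax, [edx] → eax=M[20]=-8
and eax, 7 → eax=(-8)&7=0
add edx, 4 → edx=20+4=24
sub ebx, 1 → ebx=4-1=3
cmp ebx, 2  (cmp 3,2)
jne top: taken
mov eax, [edx] → eax=M[24]=23
and eax, 7 → eax=23&7=7
add edx, 4 → edx=24+4=28
sub ebx, 1 → ebx=3-1=2
cmp ebx, 2  (cmp 2,2)
jne top: not taken
mov [4], eax → M[4]=7
halt.
Total executed instructions: 47.

47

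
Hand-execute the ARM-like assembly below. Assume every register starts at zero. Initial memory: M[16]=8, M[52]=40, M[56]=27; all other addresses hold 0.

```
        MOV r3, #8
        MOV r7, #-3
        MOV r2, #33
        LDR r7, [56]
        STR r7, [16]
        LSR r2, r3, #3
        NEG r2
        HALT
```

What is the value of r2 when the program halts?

-1

MOV r3, #8 → r3=8
MOV r7, #-3 → r7=-3
MOV r2, #33 → r2=33
LDR r7, [56] → r7=M[56]=27
STR r7, [16] → M[16]=27
LSR r2, r3, #3 → r2=8>>3=1
NEG r2 → r2=-(1)=-1
halt.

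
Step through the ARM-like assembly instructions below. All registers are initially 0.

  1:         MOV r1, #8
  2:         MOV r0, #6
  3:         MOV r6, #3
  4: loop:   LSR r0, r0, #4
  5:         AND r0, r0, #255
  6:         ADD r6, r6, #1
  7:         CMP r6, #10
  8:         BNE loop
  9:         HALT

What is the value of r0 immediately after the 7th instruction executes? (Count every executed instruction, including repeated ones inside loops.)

MOV r1, #8 → r1=8
MOV r0, #6 → r0=6
MOV r6, #3 → r6=3
LSR r0, r0, #4 → r0=6>>4=0
AND r0, r0, #255 → r0=0&255=0
ADD r6, r6, #1 → r6=3+1=4
CMP r6, #10  (cmp 4,10)
After step 7: r0 = 0.

0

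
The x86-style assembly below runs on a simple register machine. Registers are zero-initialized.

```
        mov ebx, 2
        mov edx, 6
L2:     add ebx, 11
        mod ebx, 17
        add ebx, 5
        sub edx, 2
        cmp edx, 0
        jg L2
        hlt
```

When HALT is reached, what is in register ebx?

after mov ebx, 2: ebx=2
after mov edx, 6: edx=6
after add ebx, 11: ebx=2+11=13
after mod ebx, 17: ebx=13%17=13
after add ebx, 5: ebx=13+5=18
after sub edx, 2: edx=6-2=4
cmp edx, 0  (cmp 4,0)
jg L2: taken
after add ebx, 11: ebx=18+11=29
after mod ebx, 17: ebx=29%17=12
after add ebx, 5: ebx=12+5=17
after sub edx, 2: edx=4-2=2
cmp edx, 0  (cmp 2,0)
jg L2: taken
after add ebx, 11: ebx=17+11=28
after mod ebx, 17: ebx=28%17=11
after add ebx, 5: ebx=11+5=16
after sub edx, 2: edx=2-2=0
cmp edx, 0  (cmp 0,0)
jg L2: not taken
halt.

16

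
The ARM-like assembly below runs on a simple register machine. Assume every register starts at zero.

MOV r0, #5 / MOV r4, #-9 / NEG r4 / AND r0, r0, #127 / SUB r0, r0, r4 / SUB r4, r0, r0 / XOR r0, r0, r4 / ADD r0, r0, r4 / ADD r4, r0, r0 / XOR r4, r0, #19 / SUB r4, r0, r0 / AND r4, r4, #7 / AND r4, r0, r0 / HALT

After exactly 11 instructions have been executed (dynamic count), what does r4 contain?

r0=5
r4=-9
r4=-(-9)=9
r0=5&127=5
r0=5-9=-4
r4=(-4)-(-4)=0
r0=(-4)^0=-4
r0=(-4)+0=-4
r4=(-4)+(-4)=-8
r4=(-4)^19=-17
r4=(-4)-(-4)=0
After step 11: r4 = 0.

0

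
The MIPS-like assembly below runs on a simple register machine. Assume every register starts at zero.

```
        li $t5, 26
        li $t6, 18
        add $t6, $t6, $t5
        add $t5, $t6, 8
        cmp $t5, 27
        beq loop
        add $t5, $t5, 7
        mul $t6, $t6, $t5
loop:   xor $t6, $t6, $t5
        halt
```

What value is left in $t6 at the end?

2591

after li $t5, 26: $t5=26
after li $t6, 18: $t6=18
after add $t6, $t6, $t5: $t6=18+26=44
after add $t5, $t6, 8: $t5=44+8=52
cmp $t5, 27  (cmp 52,27)
beq loop: not taken
after add $t5, $t5, 7: $t5=52+7=59
after mul $t6, $t6, $t5: $t6=44*59=2596
after xor $t6, $t6, $t5: $t6=2596^59=2591
halt.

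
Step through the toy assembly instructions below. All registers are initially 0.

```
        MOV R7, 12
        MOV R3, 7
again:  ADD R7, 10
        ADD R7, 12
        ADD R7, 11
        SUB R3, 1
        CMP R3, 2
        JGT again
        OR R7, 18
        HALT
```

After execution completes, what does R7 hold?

179

after MOV R7, 12: R7=12
after MOV R3, 7: R3=7
after ADD R7, 10: R7=12+10=22
after ADD R7, 12: R7=22+12=34
after ADD R7, 11: R7=34+11=45
after SUB R3, 1: R3=7-1=6
CMP R3, 2  (cmp 6,2)
JGT again: taken
after ADD R7, 10: R7=45+10=55
after ADD R7, 12: R7=55+12=67
after ADD R7, 11: R7=67+11=78
after SUB R3, 1: R3=6-1=5
CMP R3, 2  (cmp 5,2)
JGT again: taken
after ADD R7, 10: R7=78+10=88
after ADD R7, 12: R7=88+12=100
after ADD R7, 11: R7=100+11=111
after SUB R3, 1: R3=5-1=4
CMP R3, 2  (cmp 4,2)
JGT again: taken
after ADD R7, 10: R7=111+10=121
after ADD R7, 12: R7=121+12=133
after ADD R7, 11: R7=133+11=144
after SUB R3, 1: R3=4-1=3
CMP R3, 2  (cmp 3,2)
JGT again: taken
after ADD R7, 10: R7=144+10=154
after ADD R7, 12: R7=154+12=166
after ADD R7, 11: R7=166+11=177
after SUB R3, 1: R3=3-1=2
CMP R3, 2  (cmp 2,2)
JGT again: not taken
after OR R7, 18: R7=177|18=179
halt.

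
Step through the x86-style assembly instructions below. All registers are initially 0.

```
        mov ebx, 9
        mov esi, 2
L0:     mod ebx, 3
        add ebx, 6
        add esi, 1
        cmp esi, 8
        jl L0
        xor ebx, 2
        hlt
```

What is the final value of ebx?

mov ebx, 9 → ebx=9
mov esi, 2 → esi=2
mod ebx, 3 → ebx=9%3=0
add ebx, 6 → ebx=0+6=6
add esi, 1 → esi=2+1=3
cmp esi, 8  (cmp 3,8)
jl L0: taken
mod ebx, 3 → ebx=6%3=0
add ebx, 6 → ebx=0+6=6
add esi, 1 → esi=3+1=4
cmp esi, 8  (cmp 4,8)
jl L0: taken
mod ebx, 3 → ebx=6%3=0
add ebx, 6 → ebx=0+6=6
add esi, 1 → esi=4+1=5
cmp esi, 8  (cmp 5,8)
jl L0: taken
mod ebx, 3 → ebx=6%3=0
add ebx, 6 → ebx=0+6=6
add esi, 1 → esi=5+1=6
cmp esi, 8  (cmp 6,8)
jl L0: taken
mod ebx, 3 → ebx=6%3=0
add ebx, 6 → ebx=0+6=6
add esi, 1 → esi=6+1=7
cmp esi, 8  (cmp 7,8)
jl L0: taken
mod ebx, 3 → ebx=6%3=0
add ebx, 6 → ebx=0+6=6
add esi, 1 → esi=7+1=8
cmp esi, 8  (cmp 8,8)
jl L0: not taken
xor ebx, 2 → ebx=6^2=4
halt.

4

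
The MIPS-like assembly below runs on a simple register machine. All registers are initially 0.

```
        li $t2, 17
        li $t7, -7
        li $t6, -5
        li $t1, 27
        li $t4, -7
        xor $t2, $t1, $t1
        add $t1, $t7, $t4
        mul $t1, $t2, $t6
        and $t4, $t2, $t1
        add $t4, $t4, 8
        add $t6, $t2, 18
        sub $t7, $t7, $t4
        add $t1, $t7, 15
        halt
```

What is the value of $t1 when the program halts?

$t2=17
$t7=-7
$t6=-5
$t1=27
$t4=-7
$t2=27^27=0
$t1=(-7)+(-7)=-14
$t1=0*(-5)=0
$t4=0&0=0
$t4=0+8=8
$t6=0+18=18
$t7=(-7)-8=-15
$t1=(-15)+15=0
halt.

0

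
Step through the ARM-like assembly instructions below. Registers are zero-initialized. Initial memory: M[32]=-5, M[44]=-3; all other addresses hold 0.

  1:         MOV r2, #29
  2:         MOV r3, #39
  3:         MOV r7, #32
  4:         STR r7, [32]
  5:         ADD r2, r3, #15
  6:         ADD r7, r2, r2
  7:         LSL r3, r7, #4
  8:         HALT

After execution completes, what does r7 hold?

MOV r2, #29 → r2=29
MOV r3, #39 → r3=39
MOV r7, #32 → r7=32
STR r7, [32] → M[32]=32
ADD r2, r3, #15 → r2=39+15=54
ADD r7, r2, r2 → r7=54+54=108
LSL r3, r7, #4 → r3=108<<4=1728
halt.

108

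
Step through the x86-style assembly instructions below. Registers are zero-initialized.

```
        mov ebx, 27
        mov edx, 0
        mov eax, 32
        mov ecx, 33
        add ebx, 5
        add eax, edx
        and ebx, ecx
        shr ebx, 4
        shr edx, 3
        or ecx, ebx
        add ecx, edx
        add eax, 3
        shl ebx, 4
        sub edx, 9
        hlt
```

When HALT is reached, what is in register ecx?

mov ebx, 27 → ebx=27
mov edx, 0 → edx=0
mov eax, 32 → eax=32
mov ecx, 33 → ecx=33
add ebx, 5 → ebx=27+5=32
add eax, edx → eax=32+0=32
and ebx, ecx → ebx=32&33=32
shr ebx, 4 → ebx=32>>4=2
shr edx, 3 → edx=0>>3=0
or ecx, ebx → ecx=33|2=35
add ecx, edx → ecx=35+0=35
add eax, 3 → eax=32+3=35
shl ebx, 4 → ebx=2<<4=32
sub edx, 9 → edx=0-9=-9
halt.

35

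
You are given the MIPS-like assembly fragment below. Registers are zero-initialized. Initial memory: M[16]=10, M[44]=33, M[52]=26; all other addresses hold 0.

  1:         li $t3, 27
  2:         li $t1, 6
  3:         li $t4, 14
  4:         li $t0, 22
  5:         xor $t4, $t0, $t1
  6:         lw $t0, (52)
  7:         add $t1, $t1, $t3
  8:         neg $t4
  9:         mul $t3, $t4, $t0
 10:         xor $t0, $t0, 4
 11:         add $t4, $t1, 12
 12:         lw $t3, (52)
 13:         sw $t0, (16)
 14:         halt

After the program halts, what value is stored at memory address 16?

30

li $t3, 27 → $t3=27
li $t1, 6 → $t1=6
li $t4, 14 → $t4=14
li $t0, 22 → $t0=22
xor $t4, $t0, $t1 → $t4=22^6=16
lw $t0, (52) → $t0=M[52]=26
add $t1, $t1, $t3 → $t1=6+27=33
neg $t4 → $t4=-(16)=-16
mul $t3, $t4, $t0 → $t3=(-16)*26=-416
xor $t0, $t0, 4 → $t0=26^4=30
add $t4, $t1, 12 → $t4=33+12=45
lw $t3, (52) → $t3=M[52]=26
sw $t0, (16) → M[16]=30
halt.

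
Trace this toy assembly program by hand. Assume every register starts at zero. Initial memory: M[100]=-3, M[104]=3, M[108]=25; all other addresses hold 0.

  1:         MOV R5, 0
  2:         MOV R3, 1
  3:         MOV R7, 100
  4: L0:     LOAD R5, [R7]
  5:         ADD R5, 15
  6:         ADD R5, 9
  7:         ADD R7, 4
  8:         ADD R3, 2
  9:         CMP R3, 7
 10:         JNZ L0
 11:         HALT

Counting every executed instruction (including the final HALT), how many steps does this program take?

MOV R5, 0 → R5=0
MOV R3, 1 → R3=1
MOV R7, 100 → R7=100
LOAD R5, [R7] → R5=M[100]=-3
ADD R5, 15 → R5=(-3)+15=12
ADD R5, 9 → R5=12+9=21
ADD R7, 4 → R7=100+4=104
ADD R3, 2 → R3=1+2=3
CMP R3, 7  (cmp 3,7)
JNZ L0: taken
LOAD R5, [R7] → R5=M[104]=3
ADD R5, 15 → R5=3+15=18
ADD R5, 9 → R5=18+9=27
ADD R7, 4 → R7=104+4=108
ADD R3, 2 → R3=3+2=5
CMP R3, 7  (cmp 5,7)
JNZ L0: taken
LOAD R5, [R7] → R5=M[108]=25
ADD R5, 15 → R5=25+15=40
ADD R5, 9 → R5=40+9=49
ADD R7, 4 → R7=108+4=112
ADD R3, 2 → R3=5+2=7
CMP R3, 7  (cmp 7,7)
JNZ L0: not taken
halt.
Total executed instructions: 25.

25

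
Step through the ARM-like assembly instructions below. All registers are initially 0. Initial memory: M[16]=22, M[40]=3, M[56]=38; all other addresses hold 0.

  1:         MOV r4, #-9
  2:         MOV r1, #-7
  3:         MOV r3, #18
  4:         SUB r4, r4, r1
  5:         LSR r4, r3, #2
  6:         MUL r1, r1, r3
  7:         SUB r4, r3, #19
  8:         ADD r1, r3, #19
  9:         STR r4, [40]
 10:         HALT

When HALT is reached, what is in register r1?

37

r4=-9
r1=-7
r3=18
r4=(-9)-(-7)=-2
r4=18>>2=4
r1=(-7)*18=-126
r4=18-19=-1
r1=18+19=37
STR r4, [40] → M[40]=-1
halt.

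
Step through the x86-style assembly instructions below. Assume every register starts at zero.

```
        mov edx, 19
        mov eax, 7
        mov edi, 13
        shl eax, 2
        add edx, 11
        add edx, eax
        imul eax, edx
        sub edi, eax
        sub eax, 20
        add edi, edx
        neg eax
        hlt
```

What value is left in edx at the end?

edx=19
eax=7
edi=13
eax=7<<2=28
edx=19+11=30
edx=30+28=58
eax=28*58=1624
edi=13-1624=-1611
eax=1624-20=1604
edi=(-1611)+58=-1553
eax=-(1604)=-1604
halt.

58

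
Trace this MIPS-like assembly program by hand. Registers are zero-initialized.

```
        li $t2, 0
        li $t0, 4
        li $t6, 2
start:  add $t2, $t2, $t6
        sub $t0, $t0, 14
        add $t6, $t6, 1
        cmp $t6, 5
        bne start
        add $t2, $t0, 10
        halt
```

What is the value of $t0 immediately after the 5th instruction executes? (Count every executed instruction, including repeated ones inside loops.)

li $t2, 0 → $t2=0
li $t0, 4 → $t0=4
li $t6, 2 → $t6=2
add $t2, $t2, $t6 → $t2=0+2=2
sub $t0, $t0, 14 → $t0=4-14=-10
After step 5: $t0 = -10.

-10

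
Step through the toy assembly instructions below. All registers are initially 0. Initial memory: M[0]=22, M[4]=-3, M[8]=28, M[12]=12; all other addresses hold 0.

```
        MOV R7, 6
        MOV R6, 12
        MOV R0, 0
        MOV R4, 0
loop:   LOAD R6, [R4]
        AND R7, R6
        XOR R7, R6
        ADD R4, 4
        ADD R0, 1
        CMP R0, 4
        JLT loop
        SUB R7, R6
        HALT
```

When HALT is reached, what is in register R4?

16

MOV R7, 6 → R7=6
MOV R6, 12 → R6=12
MOV R0, 0 → R0=0
MOV R4, 0 → R4=0
LOAD R6, [R4] → R6=M[0]=22
AND R7, R6 → R7=6&22=6
XOR R7, R6 → R7=6^22=16
ADD R4, 4 → R4=0+4=4
ADD R0, 1 → R0=0+1=1
CMP R0, 4  (cmp 1,4)
JLT loop: taken
LOAD R6, [R4] → R6=M[4]=-3
AND R7, R6 → R7=16&(-3)=16
XOR R7, R6 → R7=16^(-3)=-19
ADD R4, 4 → R4=4+4=8
ADD R0, 1 → R0=1+1=2
CMP R0, 4  (cmp 2,4)
JLT loop: taken
LOAD R6, [R4] → R6=M[8]=28
AND R7, R6 → R7=(-19)&28=12
XOR R7, R6 → R7=12^28=16
ADD R4, 4 → R4=8+4=12
ADD R0, 1 → R0=2+1=3
CMP R0, 4  (cmp 3,4)
JLT loop: taken
LOAD R6, [R4] → R6=M[12]=12
AND R7, R6 → R7=16&12=0
XOR R7, R6 → R7=0^12=12
ADD R4, 4 → R4=12+4=16
ADD R0, 1 → R0=3+1=4
CMP R0, 4  (cmp 4,4)
JLT loop: not taken
SUB R7, R6 → R7=12-12=0
halt.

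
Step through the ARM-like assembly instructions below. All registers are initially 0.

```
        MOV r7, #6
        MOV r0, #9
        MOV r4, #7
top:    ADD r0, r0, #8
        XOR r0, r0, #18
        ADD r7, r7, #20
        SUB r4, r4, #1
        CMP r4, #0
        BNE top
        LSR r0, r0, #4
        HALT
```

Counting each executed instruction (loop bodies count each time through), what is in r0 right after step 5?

3

after MOV r7, #6: r7=6
after MOV r0, #9: r0=9
after MOV r4, #7: r4=7
after ADD r0, r0, #8: r0=9+8=17
after XOR r0, r0, #18: r0=17^18=3
After step 5: r0 = 3.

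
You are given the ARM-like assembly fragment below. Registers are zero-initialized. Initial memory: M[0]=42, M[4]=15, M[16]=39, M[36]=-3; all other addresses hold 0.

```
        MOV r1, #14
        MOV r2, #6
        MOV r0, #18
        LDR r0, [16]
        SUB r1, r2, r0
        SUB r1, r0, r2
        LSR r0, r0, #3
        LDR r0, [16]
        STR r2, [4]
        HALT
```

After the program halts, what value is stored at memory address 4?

r1=14
r2=6
r0=18
r0=M[16]=39
r1=6-39=-33
r1=39-6=33
r0=39>>3=4
r0=M[16]=39
STR r2, [4] → M[4]=6
halt.

6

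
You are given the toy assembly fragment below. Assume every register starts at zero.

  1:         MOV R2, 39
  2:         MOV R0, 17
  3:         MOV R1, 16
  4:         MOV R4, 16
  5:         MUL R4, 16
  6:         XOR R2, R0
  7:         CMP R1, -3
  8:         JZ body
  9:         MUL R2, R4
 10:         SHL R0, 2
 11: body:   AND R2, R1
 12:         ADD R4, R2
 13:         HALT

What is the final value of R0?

MOV R2, 39 → R2=39
MOV R0, 17 → R0=17
MOV R1, 16 → R1=16
MOV R4, 16 → R4=16
MUL R4, 16 → R4=16*16=256
XOR R2, R0 → R2=39^17=54
CMP R1, -3  (cmp 16,-3)
JZ body: not taken
MUL R2, R4 → R2=54*256=13824
SHL R0, 2 → R0=17<<2=68
AND R2, R1 → R2=13824&16=0
ADD R4, R2 → R4=256+0=256
halt.

68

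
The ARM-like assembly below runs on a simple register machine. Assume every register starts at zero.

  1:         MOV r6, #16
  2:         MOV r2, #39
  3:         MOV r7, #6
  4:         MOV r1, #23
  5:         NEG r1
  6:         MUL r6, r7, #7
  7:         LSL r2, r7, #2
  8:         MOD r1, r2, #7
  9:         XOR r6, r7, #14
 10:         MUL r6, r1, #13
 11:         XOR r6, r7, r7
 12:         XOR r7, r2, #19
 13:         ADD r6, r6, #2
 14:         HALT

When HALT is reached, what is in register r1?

r6=16
r2=39
r7=6
r1=23
r1=-(23)=-23
r6=6*7=42
r2=6<<2=24
r1=24%7=3
r6=6^14=8
r6=3*13=39
r6=6^6=0
r7=24^19=11
r6=0+2=2
halt.

3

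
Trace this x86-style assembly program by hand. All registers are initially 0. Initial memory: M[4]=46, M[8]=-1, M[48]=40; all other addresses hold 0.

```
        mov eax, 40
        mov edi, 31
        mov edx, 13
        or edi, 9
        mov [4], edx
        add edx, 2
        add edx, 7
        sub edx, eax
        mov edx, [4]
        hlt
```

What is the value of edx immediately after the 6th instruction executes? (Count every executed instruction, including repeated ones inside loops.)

15

after mov eax, 40: eax=40
after mov edi, 31: edi=31
after mov edx, 13: edx=13
after or edi, 9: edi=31|9=31
mov [4], edx → M[4]=13
after add edx, 2: edx=13+2=15
After step 6: edx = 15.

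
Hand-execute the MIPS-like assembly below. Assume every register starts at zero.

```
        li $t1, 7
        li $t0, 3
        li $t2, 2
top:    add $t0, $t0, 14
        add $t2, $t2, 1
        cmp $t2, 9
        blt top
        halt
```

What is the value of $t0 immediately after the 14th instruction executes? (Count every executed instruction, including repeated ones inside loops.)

45

li $t1, 7 → $t1=7
li $t0, 3 → $t0=3
li $t2, 2 → $t2=2
add $t0, $t0, 14 → $t0=3+14=17
add $t2, $t2, 1 → $t2=2+1=3
cmp $t2, 9  (cmp 3,9)
blt top: taken
add $t0, $t0, 14 → $t0=17+14=31
add $t2, $t2, 1 → $t2=3+1=4
cmp $t2, 9  (cmp 4,9)
blt top: taken
add $t0, $t0, 14 → $t0=31+14=45
add $t2, $t2, 1 → $t2=4+1=5
cmp $t2, 9  (cmp 5,9)
After step 14: $t0 = 45.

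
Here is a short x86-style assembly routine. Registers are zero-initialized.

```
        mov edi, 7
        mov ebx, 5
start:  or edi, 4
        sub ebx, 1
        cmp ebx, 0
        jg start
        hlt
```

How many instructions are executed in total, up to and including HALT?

23

after mov edi, 7: edi=7
after mov ebx, 5: ebx=5
after or edi, 4: edi=7|4=7
after sub ebx, 1: ebx=5-1=4
cmp ebx, 0  (cmp 4,0)
jg start: taken
after or edi, 4: edi=7|4=7
after sub ebx, 1: ebx=4-1=3
cmp ebx, 0  (cmp 3,0)
jg start: taken
after or edi, 4: edi=7|4=7
after sub ebx, 1: ebx=3-1=2
cmp ebx, 0  (cmp 2,0)
jg start: taken
after or edi, 4: edi=7|4=7
after sub ebx, 1: ebx=2-1=1
cmp ebx, 0  (cmp 1,0)
jg start: taken
after or edi, 4: edi=7|4=7
after sub ebx, 1: ebx=1-1=0
cmp ebx, 0  (cmp 0,0)
jg start: not taken
halt.
Total executed instructions: 23.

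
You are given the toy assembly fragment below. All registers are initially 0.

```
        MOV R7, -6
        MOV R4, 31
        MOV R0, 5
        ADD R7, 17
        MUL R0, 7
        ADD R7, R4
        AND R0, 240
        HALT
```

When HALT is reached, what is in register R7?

R7=-6
R4=31
R0=5
R7=(-6)+17=11
R0=5*7=35
R7=11+31=42
R0=35&240=32
halt.

42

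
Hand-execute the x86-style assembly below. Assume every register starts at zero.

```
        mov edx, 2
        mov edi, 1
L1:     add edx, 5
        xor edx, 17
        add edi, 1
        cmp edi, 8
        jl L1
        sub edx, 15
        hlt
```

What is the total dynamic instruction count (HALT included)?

after mov edx, 2: edx=2
after mov edi, 1: edi=1
after add edx, 5: edx=2+5=7
after xor edx, 17: edx=7^17=22
after add edi, 1: edi=1+1=2
cmp edi, 8  (cmp 2,8)
jl L1: taken
after add edx, 5: edx=22+5=27
after xor edx, 17: edx=27^17=10
after add edi, 1: edi=2+1=3
cmp edi, 8  (cmp 3,8)
jl L1: taken
after add edx, 5: edx=10+5=15
after xor edx, 17: edx=15^17=30
after add edi, 1: edi=3+1=4
cmp edi, 8  (cmp 4,8)
jl L1: taken
after add edx, 5: edx=30+5=35
after xor edx, 17: edx=35^17=50
after add edi, 1: edi=4+1=5
cmp edi, 8  (cmp 5,8)
jl L1: taken
after add edx, 5: edx=50+5=55
after xor edx, 17: edx=55^17=38
after add edi, 1: edi=5+1=6
cmp edi, 8  (cmp 6,8)
jl L1: taken
after add edx, 5: edx=38+5=43
after xor edx, 17: edx=43^17=58
after add edi, 1: edi=6+1=7
cmp edi, 8  (cmp 7,8)
jl L1: taken
after add edx, 5: edx=58+5=63
after xor edx, 17: edx=63^17=46
after add edi, 1: edi=7+1=8
cmp edi, 8  (cmp 8,8)
jl L1: not taken
after sub edx, 15: edx=46-15=31
halt.
Total executed instructions: 39.

39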